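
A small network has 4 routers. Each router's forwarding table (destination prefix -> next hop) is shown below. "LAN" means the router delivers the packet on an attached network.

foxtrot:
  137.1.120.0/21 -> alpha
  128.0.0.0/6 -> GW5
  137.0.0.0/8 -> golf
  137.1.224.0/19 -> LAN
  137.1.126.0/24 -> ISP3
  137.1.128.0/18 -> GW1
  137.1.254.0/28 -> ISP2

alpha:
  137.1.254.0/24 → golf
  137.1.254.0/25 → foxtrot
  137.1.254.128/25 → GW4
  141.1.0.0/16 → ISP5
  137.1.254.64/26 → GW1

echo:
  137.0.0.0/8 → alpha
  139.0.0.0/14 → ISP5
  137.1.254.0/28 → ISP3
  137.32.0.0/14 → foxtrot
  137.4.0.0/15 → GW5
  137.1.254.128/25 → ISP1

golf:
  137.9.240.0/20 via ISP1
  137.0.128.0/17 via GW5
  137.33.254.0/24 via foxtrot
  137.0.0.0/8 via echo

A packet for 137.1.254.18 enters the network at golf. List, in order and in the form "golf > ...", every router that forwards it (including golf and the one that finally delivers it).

At golf: longest match for 137.1.254.18 is 137.0.0.0/8 -> echo
At echo: longest match for 137.1.254.18 is 137.0.0.0/8 -> alpha
At alpha: longest match for 137.1.254.18 is 137.1.254.0/25 -> foxtrot
At foxtrot: longest match for 137.1.254.18 is 137.1.224.0/19 -> LAN

golf > echo > alpha > foxtrot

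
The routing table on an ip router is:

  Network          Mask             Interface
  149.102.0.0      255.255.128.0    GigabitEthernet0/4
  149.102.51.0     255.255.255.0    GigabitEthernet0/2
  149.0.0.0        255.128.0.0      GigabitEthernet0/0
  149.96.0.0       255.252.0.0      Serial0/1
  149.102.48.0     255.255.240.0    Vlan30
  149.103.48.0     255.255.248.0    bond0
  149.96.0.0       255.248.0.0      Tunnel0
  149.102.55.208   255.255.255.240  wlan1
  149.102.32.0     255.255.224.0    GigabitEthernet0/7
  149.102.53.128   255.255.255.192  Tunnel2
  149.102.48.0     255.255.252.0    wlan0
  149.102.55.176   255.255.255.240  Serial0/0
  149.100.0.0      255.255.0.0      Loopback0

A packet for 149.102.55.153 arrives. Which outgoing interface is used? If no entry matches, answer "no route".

Vlan30

Routes whose prefix contains 149.102.55.153:
  149.0.0.0/9 (149.0.0.0 - 149.127.255.255) -> GigabitEthernet0/0
  149.96.0.0/13 (149.96.0.0 - 149.103.255.255) -> Tunnel0
  149.102.0.0/17 (149.102.0.0 - 149.102.127.255) -> GigabitEthernet0/4
  149.102.32.0/19 (149.102.32.0 - 149.102.63.255) -> GigabitEthernet0/7
  149.102.48.0/20 (149.102.48.0 - 149.102.63.255) -> Vlan30
More-specific entries that do NOT match:
  149.102.55.208/28 (149.102.55.208 - 149.102.55.223) does not contain 149.102.55.153
  149.102.55.176/28 (149.102.55.176 - 149.102.55.191) does not contain 149.102.55.153
  149.102.53.128/26 (149.102.53.128 - 149.102.53.191) does not contain 149.102.55.153
  149.102.51.0/24 (149.102.51.0 - 149.102.51.255) does not contain 149.102.55.153
  149.102.48.0/22 (149.102.48.0 - 149.102.51.255) does not contain 149.102.55.153
  149.103.48.0/21 (149.103.48.0 - 149.103.55.255) does not contain 149.102.55.153
Longest matching prefix is /20 -> interface Vlan30.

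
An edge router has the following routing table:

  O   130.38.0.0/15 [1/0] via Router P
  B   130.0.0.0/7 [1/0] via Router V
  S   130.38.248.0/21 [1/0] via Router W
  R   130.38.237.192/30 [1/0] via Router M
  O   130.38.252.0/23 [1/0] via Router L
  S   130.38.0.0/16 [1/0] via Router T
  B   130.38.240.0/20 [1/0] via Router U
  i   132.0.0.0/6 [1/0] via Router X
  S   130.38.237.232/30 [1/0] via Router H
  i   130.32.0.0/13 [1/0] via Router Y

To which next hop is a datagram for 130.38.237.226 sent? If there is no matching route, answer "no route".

Routes whose prefix contains 130.38.237.226:
  130.0.0.0/7 (130.0.0.0 - 131.255.255.255) -> Router V
  130.32.0.0/13 (130.32.0.0 - 130.39.255.255) -> Router Y
  130.38.0.0/15 (130.38.0.0 - 130.39.255.255) -> Router P
  130.38.0.0/16 (130.38.0.0 - 130.38.255.255) -> Router T
More-specific entries that do NOT match:
  130.38.237.192/30 (130.38.237.192 - 130.38.237.195) does not contain 130.38.237.226
  130.38.237.232/30 (130.38.237.232 - 130.38.237.235) does not contain 130.38.237.226
  130.38.252.0/23 (130.38.252.0 - 130.38.253.255) does not contain 130.38.237.226
  130.38.248.0/21 (130.38.248.0 - 130.38.255.255) does not contain 130.38.237.226
  130.38.240.0/20 (130.38.240.0 - 130.38.255.255) does not contain 130.38.237.226
Longest matching prefix is /16 -> next hop Router T.

Router T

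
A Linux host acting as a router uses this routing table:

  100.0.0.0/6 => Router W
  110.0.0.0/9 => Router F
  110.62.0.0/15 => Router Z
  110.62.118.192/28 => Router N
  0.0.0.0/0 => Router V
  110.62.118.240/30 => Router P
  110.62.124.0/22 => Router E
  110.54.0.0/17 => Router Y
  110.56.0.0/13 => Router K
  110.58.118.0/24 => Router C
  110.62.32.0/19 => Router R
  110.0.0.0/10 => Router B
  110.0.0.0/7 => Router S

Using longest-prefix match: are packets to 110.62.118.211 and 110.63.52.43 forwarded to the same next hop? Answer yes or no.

110.62.118.211: longest match 110.62.0.0/15 -> Router Z
110.63.52.43: longest match 110.62.0.0/15 -> Router Z

yes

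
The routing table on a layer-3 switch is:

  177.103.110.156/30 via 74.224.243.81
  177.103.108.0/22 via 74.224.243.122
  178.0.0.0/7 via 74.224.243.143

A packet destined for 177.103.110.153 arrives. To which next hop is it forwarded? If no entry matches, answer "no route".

Routes whose prefix contains 177.103.110.153:
  177.103.108.0/22 (177.103.108.0 - 177.103.111.255) -> 74.224.243.122
More-specific entries that do NOT match:
  177.103.110.156/30 (177.103.110.156 - 177.103.110.159) does not contain 177.103.110.153
Longest matching prefix is /22 -> next hop 74.224.243.122.

74.224.243.122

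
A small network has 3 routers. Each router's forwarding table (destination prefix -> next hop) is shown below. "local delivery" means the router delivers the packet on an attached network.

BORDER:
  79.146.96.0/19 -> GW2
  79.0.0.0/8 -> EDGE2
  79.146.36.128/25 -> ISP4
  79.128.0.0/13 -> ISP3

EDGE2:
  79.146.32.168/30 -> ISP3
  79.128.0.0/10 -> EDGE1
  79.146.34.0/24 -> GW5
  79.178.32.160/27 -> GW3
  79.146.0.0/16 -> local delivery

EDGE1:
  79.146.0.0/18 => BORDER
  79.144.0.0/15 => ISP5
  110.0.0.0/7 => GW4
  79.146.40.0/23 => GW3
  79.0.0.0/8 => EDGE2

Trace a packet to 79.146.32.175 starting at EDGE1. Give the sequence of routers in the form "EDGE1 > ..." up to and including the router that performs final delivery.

At EDGE1: longest match for 79.146.32.175 is 79.146.0.0/18 -> BORDER
At BORDER: longest match for 79.146.32.175 is 79.0.0.0/8 -> EDGE2
At EDGE2: longest match for 79.146.32.175 is 79.146.0.0/16 -> local delivery

EDGE1 > BORDER > EDGE2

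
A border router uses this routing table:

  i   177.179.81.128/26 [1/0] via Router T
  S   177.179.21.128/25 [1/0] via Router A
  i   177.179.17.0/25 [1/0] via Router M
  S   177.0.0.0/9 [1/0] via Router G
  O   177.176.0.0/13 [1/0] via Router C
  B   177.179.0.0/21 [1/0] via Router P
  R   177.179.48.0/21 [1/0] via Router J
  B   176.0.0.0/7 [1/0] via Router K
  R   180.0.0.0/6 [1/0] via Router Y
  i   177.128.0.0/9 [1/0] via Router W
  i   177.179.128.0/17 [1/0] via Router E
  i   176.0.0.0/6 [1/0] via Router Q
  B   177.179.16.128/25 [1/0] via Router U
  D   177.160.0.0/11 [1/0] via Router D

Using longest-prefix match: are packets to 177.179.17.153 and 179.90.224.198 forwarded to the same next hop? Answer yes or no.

no

177.179.17.153: longest match 177.176.0.0/13 -> Router C
179.90.224.198: longest match 176.0.0.0/6 -> Router Q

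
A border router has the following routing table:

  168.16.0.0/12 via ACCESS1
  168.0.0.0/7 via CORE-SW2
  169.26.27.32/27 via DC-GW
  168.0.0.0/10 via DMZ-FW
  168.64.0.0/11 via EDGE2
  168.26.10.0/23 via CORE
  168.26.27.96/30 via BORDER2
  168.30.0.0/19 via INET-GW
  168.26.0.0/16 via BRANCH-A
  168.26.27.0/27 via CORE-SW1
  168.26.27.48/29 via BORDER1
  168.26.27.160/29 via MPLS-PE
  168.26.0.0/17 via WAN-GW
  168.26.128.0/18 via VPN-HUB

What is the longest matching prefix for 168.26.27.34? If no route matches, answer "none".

168.26.0.0/17

Entries matching 168.26.27.34:
  168.0.0.0/7 (168.0.0.0 - 169.255.255.255)
  168.0.0.0/10 (168.0.0.0 - 168.63.255.255)
  168.16.0.0/12 (168.16.0.0 - 168.31.255.255)
  168.26.0.0/16 (168.26.0.0 - 168.26.255.255)
  168.26.0.0/17 (168.26.0.0 - 168.26.127.255)
Most specific is 168.26.0.0/17.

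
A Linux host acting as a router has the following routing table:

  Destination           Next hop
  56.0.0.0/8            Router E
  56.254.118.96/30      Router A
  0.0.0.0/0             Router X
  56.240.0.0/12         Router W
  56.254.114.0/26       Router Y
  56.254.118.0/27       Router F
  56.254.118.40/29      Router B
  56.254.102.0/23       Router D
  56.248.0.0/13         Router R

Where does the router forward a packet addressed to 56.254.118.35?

Routes whose prefix contains 56.254.118.35:
  0.0.0.0/0 (default, matches everything) -> Router X
  56.0.0.0/8 (56.0.0.0 - 56.255.255.255) -> Router E
  56.240.0.0/12 (56.240.0.0 - 56.255.255.255) -> Router W
  56.248.0.0/13 (56.248.0.0 - 56.255.255.255) -> Router R
More-specific entries that do NOT match:
  56.254.118.96/30 (56.254.118.96 - 56.254.118.99) does not contain 56.254.118.35
  56.254.118.40/29 (56.254.118.40 - 56.254.118.47) does not contain 56.254.118.35
  56.254.118.0/27 (56.254.118.0 - 56.254.118.31) does not contain 56.254.118.35
  56.254.114.0/26 (56.254.114.0 - 56.254.114.63) does not contain 56.254.118.35
  56.254.102.0/23 (56.254.102.0 - 56.254.103.255) does not contain 56.254.118.35
Longest matching prefix is /13 -> next hop Router R.

Router R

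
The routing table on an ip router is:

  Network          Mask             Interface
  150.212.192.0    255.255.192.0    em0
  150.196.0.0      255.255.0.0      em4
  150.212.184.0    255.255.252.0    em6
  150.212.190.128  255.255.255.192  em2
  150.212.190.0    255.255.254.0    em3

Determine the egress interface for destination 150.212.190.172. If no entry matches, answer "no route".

Routes whose prefix contains 150.212.190.172:
  150.212.190.0/23 (150.212.190.0 - 150.212.191.255) -> em3
  150.212.190.128/26 (150.212.190.128 - 150.212.190.191) -> em2
Longest matching prefix is /26 -> interface em2.

em2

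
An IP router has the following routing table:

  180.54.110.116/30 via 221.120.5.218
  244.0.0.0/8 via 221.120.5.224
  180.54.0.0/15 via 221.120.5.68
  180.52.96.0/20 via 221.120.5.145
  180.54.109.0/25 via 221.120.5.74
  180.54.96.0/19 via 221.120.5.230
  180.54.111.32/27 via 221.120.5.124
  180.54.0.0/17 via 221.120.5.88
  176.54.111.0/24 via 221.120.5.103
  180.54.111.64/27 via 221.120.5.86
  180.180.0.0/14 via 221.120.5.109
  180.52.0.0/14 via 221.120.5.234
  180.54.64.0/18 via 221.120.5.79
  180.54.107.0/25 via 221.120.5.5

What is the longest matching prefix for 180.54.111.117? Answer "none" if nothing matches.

180.54.96.0/19

Entries matching 180.54.111.117:
  180.52.0.0/14 (180.52.0.0 - 180.55.255.255)
  180.54.0.0/15 (180.54.0.0 - 180.55.255.255)
  180.54.0.0/17 (180.54.0.0 - 180.54.127.255)
  180.54.64.0/18 (180.54.64.0 - 180.54.127.255)
  180.54.96.0/19 (180.54.96.0 - 180.54.127.255)
Most specific is 180.54.96.0/19.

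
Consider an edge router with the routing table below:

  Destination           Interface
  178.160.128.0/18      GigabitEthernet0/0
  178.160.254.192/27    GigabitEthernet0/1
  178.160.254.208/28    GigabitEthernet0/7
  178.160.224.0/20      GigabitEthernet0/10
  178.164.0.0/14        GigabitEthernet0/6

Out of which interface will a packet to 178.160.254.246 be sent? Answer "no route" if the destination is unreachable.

No entry's prefix contains 178.160.254.246; there is no default route.

no route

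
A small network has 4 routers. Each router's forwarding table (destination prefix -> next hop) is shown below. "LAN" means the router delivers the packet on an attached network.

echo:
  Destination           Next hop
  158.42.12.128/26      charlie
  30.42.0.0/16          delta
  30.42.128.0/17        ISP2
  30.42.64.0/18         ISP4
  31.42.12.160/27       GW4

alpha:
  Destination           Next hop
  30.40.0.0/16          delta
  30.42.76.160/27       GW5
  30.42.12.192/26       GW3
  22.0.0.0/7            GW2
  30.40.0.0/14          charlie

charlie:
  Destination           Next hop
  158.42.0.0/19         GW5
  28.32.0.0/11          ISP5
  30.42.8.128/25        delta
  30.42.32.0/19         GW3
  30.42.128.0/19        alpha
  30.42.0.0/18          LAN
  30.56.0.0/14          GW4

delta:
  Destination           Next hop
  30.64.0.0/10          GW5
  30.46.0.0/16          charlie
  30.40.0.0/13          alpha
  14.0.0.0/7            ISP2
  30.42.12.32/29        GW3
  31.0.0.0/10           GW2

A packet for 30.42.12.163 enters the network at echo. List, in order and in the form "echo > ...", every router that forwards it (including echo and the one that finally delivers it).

echo > delta > alpha > charlie

At echo: longest match for 30.42.12.163 is 30.42.0.0/16 -> delta
At delta: longest match for 30.42.12.163 is 30.40.0.0/13 -> alpha
At alpha: longest match for 30.42.12.163 is 30.40.0.0/14 -> charlie
At charlie: longest match for 30.42.12.163 is 30.42.0.0/18 -> LAN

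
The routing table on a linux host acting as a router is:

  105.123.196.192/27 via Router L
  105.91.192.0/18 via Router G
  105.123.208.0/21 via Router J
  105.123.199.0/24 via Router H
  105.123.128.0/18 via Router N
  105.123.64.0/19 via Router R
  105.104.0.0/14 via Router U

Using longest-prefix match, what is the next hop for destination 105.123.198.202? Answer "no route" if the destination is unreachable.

No entry's prefix contains 105.123.198.202; there is no default route.

no route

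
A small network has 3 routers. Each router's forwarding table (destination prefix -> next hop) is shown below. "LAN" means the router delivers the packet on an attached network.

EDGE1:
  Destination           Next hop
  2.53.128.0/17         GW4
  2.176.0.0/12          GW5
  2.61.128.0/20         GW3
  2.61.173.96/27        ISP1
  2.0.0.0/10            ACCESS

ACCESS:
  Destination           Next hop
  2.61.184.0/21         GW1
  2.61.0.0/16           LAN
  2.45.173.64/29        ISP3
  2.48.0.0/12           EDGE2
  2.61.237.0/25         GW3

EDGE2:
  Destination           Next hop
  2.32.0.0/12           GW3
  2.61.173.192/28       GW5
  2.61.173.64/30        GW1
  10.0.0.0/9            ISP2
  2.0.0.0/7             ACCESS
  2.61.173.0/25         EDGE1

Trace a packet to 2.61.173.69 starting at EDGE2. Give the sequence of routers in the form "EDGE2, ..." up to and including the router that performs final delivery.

At EDGE2: longest match for 2.61.173.69 is 2.61.173.0/25 -> EDGE1
At EDGE1: longest match for 2.61.173.69 is 2.0.0.0/10 -> ACCESS
At ACCESS: longest match for 2.61.173.69 is 2.61.0.0/16 -> LAN

EDGE2, EDGE1, ACCESS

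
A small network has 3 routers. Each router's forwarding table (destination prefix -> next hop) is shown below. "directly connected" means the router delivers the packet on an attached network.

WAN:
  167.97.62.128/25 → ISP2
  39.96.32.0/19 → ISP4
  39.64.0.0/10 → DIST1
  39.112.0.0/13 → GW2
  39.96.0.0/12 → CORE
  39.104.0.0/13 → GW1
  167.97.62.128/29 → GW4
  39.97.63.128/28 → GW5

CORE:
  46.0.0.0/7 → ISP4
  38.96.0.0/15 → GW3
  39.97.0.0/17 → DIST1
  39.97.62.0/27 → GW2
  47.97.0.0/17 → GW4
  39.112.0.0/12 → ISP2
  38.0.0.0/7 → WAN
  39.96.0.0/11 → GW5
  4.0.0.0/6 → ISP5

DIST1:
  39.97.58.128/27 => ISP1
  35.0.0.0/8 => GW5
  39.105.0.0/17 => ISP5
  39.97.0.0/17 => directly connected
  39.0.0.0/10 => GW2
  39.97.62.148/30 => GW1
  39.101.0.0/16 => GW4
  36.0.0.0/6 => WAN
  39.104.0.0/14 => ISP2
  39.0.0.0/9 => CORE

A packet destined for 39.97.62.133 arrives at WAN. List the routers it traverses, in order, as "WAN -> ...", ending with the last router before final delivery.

WAN -> CORE -> DIST1

At WAN: longest match for 39.97.62.133 is 39.96.0.0/12 -> CORE
At CORE: longest match for 39.97.62.133 is 39.97.0.0/17 -> DIST1
At DIST1: longest match for 39.97.62.133 is 39.97.0.0/17 -> directly connected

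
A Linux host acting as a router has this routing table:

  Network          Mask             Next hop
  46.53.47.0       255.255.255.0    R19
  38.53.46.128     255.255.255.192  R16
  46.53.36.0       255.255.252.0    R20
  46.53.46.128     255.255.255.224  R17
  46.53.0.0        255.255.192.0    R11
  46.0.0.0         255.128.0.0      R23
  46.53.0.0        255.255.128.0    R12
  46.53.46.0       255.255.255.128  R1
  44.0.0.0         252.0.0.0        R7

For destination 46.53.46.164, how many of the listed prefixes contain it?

Prefixes containing 46.53.46.164:
  44.0.0.0/6 (44.0.0.0 - 47.255.255.255)
  46.0.0.0/9 (46.0.0.0 - 46.127.255.255)
  46.53.0.0/17 (46.53.0.0 - 46.53.127.255)
  46.53.0.0/18 (46.53.0.0 - 46.53.63.255)
Total matching entries: 4.

4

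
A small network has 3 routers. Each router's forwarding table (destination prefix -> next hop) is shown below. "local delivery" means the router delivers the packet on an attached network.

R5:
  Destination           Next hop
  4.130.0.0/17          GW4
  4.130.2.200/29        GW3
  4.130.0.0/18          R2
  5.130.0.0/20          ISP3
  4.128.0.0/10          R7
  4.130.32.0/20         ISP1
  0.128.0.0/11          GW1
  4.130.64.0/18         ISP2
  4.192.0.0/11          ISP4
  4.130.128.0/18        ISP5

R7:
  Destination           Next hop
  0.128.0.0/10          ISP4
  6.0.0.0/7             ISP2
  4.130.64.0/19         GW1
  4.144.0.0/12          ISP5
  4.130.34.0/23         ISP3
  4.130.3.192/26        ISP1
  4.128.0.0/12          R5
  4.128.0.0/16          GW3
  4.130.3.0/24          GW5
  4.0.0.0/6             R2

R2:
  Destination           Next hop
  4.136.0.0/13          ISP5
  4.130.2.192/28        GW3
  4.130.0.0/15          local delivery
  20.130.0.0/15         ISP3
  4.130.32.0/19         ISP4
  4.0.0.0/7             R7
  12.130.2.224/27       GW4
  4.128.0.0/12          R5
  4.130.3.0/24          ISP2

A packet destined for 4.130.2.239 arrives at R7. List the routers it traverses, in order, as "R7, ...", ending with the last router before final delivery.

R7, R5, R2

At R7: longest match for 4.130.2.239 is 4.128.0.0/12 -> R5
At R5: longest match for 4.130.2.239 is 4.130.0.0/18 -> R2
At R2: longest match for 4.130.2.239 is 4.130.0.0/15 -> local delivery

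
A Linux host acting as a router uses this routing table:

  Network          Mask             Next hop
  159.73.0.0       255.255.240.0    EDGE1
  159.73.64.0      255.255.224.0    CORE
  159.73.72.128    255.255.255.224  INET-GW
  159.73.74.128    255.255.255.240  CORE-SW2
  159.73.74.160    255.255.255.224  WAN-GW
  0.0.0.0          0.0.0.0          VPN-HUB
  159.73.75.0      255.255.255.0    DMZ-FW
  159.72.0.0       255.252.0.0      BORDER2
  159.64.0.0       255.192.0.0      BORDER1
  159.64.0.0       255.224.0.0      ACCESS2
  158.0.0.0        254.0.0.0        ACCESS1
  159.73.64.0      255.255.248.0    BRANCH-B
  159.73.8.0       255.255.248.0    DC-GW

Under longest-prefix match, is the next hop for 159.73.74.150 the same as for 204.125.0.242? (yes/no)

159.73.74.150: longest match 159.73.64.0/19 -> CORE
204.125.0.242: longest match 0.0.0.0/0 -> VPN-HUB

no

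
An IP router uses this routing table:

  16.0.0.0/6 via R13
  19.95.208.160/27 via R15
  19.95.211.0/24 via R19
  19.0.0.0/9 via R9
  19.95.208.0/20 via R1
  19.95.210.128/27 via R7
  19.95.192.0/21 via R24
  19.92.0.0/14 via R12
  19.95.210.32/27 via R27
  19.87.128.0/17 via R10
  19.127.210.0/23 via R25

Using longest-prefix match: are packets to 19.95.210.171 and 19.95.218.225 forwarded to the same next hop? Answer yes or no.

19.95.210.171: longest match 19.95.208.0/20 -> R1
19.95.218.225: longest match 19.95.208.0/20 -> R1

yes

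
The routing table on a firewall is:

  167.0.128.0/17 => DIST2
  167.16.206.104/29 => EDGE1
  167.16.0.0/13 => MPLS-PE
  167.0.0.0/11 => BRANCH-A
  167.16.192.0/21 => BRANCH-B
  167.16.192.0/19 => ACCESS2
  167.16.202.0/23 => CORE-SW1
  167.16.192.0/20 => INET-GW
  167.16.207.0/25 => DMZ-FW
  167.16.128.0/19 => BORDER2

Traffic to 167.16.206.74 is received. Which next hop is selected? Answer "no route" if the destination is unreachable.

INET-GW

Routes whose prefix contains 167.16.206.74:
  167.0.0.0/11 (167.0.0.0 - 167.31.255.255) -> BRANCH-A
  167.16.0.0/13 (167.16.0.0 - 167.23.255.255) -> MPLS-PE
  167.16.192.0/19 (167.16.192.0 - 167.16.223.255) -> ACCESS2
  167.16.192.0/20 (167.16.192.0 - 167.16.207.255) -> INET-GW
More-specific entries that do NOT match:
  167.16.206.104/29 (167.16.206.104 - 167.16.206.111) does not contain 167.16.206.74
  167.16.207.0/25 (167.16.207.0 - 167.16.207.127) does not contain 167.16.206.74
  167.16.202.0/23 (167.16.202.0 - 167.16.203.255) does not contain 167.16.206.74
  167.16.192.0/21 (167.16.192.0 - 167.16.199.255) does not contain 167.16.206.74
Longest matching prefix is /20 -> next hop INET-GW.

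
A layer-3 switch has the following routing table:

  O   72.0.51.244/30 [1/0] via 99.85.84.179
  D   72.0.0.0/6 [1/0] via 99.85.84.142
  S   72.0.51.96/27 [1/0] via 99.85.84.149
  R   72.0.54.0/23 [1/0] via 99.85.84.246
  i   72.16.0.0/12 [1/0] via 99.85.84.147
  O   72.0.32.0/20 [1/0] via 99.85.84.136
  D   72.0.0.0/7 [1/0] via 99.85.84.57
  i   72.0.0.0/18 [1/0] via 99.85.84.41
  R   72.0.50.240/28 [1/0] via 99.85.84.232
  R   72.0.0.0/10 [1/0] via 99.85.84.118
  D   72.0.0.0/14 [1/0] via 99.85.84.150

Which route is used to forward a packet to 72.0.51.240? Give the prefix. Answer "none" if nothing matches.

Entries matching 72.0.51.240:
  72.0.0.0/6 (72.0.0.0 - 75.255.255.255)
  72.0.0.0/7 (72.0.0.0 - 73.255.255.255)
  72.0.0.0/10 (72.0.0.0 - 72.63.255.255)
  72.0.0.0/14 (72.0.0.0 - 72.3.255.255)
  72.0.0.0/18 (72.0.0.0 - 72.0.63.255)
Most specific is 72.0.0.0/18.

72.0.0.0/18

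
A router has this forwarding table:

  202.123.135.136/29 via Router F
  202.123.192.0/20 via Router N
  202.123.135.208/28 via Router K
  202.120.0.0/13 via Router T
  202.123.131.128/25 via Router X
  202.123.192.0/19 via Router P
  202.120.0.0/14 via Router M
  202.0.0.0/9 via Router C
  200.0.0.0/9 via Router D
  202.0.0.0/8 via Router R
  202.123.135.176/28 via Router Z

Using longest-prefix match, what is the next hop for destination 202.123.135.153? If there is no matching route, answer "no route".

Routes whose prefix contains 202.123.135.153:
  202.0.0.0/8 (202.0.0.0 - 202.255.255.255) -> Router R
  202.0.0.0/9 (202.0.0.0 - 202.127.255.255) -> Router C
  202.120.0.0/13 (202.120.0.0 - 202.127.255.255) -> Router T
  202.120.0.0/14 (202.120.0.0 - 202.123.255.255) -> Router M
More-specific entries that do NOT match:
  202.123.135.136/29 (202.123.135.136 - 202.123.135.143) does not contain 202.123.135.153
  202.123.135.208/28 (202.123.135.208 - 202.123.135.223) does not contain 202.123.135.153
  202.123.135.176/28 (202.123.135.176 - 202.123.135.191) does not contain 202.123.135.153
  202.123.131.128/25 (202.123.131.128 - 202.123.131.255) does not contain 202.123.135.153
  202.123.192.0/20 (202.123.192.0 - 202.123.207.255) does not contain 202.123.135.153
  202.123.192.0/19 (202.123.192.0 - 202.123.223.255) does not contain 202.123.135.153
Longest matching prefix is /14 -> next hop Router M.

Router M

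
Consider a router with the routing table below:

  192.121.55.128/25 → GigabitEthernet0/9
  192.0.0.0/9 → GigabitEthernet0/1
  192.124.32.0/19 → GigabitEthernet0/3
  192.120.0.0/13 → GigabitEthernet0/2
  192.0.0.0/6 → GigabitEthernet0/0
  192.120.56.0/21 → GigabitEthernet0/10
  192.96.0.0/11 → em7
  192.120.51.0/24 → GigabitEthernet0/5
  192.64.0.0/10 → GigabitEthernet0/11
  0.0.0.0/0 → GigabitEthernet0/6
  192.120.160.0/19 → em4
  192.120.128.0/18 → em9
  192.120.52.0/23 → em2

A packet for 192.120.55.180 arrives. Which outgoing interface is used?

GigabitEthernet0/2

Routes whose prefix contains 192.120.55.180:
  0.0.0.0/0 (default, matches everything) -> GigabitEthernet0/6
  192.0.0.0/6 (192.0.0.0 - 195.255.255.255) -> GigabitEthernet0/0
  192.0.0.0/9 (192.0.0.0 - 192.127.255.255) -> GigabitEthernet0/1
  192.64.0.0/10 (192.64.0.0 - 192.127.255.255) -> GigabitEthernet0/11
  192.96.0.0/11 (192.96.0.0 - 192.127.255.255) -> em7
  192.120.0.0/13 (192.120.0.0 - 192.127.255.255) -> GigabitEthernet0/2
More-specific entries that do NOT match:
  192.121.55.128/25 (192.121.55.128 - 192.121.55.255) does not contain 192.120.55.180
  192.120.51.0/24 (192.120.51.0 - 192.120.51.255) does not contain 192.120.55.180
  192.120.52.0/23 (192.120.52.0 - 192.120.53.255) does not contain 192.120.55.180
  192.120.56.0/21 (192.120.56.0 - 192.120.63.255) does not contain 192.120.55.180
  192.124.32.0/19 (192.124.32.0 - 192.124.63.255) does not contain 192.120.55.180
  192.120.160.0/19 (192.120.160.0 - 192.120.191.255) does not contain 192.120.55.180
  192.120.128.0/18 (192.120.128.0 - 192.120.191.255) does not contain 192.120.55.180
Longest matching prefix is /13 -> interface GigabitEthernet0/2.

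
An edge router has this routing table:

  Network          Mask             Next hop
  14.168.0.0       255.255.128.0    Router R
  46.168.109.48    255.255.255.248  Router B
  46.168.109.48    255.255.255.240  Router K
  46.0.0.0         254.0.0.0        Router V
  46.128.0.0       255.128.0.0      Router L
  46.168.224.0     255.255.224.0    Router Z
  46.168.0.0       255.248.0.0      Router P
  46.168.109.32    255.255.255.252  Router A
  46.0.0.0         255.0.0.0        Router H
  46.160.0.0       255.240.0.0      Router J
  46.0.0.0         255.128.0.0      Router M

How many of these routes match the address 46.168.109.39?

5

Prefixes containing 46.168.109.39:
  46.0.0.0/7 (46.0.0.0 - 47.255.255.255)
  46.0.0.0/8 (46.0.0.0 - 46.255.255.255)
  46.128.0.0/9 (46.128.0.0 - 46.255.255.255)
  46.160.0.0/12 (46.160.0.0 - 46.175.255.255)
  46.168.0.0/13 (46.168.0.0 - 46.175.255.255)
Total matching entries: 5.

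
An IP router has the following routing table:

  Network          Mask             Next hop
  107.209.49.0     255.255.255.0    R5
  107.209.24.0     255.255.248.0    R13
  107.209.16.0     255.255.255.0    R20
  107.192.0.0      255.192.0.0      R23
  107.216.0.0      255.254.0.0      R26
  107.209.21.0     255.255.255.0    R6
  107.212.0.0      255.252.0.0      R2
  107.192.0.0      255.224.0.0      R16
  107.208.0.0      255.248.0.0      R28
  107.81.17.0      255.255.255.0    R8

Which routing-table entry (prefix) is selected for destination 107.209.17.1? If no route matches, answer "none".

Entries matching 107.209.17.1:
  107.192.0.0/10 (107.192.0.0 - 107.255.255.255)
  107.192.0.0/11 (107.192.0.0 - 107.223.255.255)
  107.208.0.0/13 (107.208.0.0 - 107.215.255.255)
Most specific is 107.208.0.0/13.

107.208.0.0/13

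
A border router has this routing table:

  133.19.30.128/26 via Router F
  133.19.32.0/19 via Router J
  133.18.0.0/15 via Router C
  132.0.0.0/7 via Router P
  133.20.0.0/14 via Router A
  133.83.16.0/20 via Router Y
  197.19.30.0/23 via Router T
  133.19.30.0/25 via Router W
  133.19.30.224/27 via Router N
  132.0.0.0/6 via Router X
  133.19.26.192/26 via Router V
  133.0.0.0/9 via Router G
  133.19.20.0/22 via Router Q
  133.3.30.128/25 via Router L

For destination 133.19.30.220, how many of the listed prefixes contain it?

4

Prefixes containing 133.19.30.220:
  132.0.0.0/6 (132.0.0.0 - 135.255.255.255)
  132.0.0.0/7 (132.0.0.0 - 133.255.255.255)
  133.0.0.0/9 (133.0.0.0 - 133.127.255.255)
  133.18.0.0/15 (133.18.0.0 - 133.19.255.255)
Total matching entries: 4.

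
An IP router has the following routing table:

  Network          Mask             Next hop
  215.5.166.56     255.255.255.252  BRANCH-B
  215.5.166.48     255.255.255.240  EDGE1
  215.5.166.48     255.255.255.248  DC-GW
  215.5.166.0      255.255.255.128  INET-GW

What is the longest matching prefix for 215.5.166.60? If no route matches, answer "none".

215.5.166.48/28

Entries matching 215.5.166.60:
  215.5.166.0/25 (215.5.166.0 - 215.5.166.127)
  215.5.166.48/28 (215.5.166.48 - 215.5.166.63)
Most specific is 215.5.166.48/28.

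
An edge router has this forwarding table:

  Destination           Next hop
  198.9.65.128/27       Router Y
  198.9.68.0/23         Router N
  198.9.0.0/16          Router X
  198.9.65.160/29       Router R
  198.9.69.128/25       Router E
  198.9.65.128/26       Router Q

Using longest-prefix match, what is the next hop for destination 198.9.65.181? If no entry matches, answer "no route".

Routes whose prefix contains 198.9.65.181:
  198.9.0.0/16 (198.9.0.0 - 198.9.255.255) -> Router X
  198.9.65.128/26 (198.9.65.128 - 198.9.65.191) -> Router Q
More-specific entries that do NOT match:
  198.9.65.160/29 (198.9.65.160 - 198.9.65.167) does not contain 198.9.65.181
  198.9.65.128/27 (198.9.65.128 - 198.9.65.159) does not contain 198.9.65.181
Longest matching prefix is /26 -> next hop Router Q.

Router Q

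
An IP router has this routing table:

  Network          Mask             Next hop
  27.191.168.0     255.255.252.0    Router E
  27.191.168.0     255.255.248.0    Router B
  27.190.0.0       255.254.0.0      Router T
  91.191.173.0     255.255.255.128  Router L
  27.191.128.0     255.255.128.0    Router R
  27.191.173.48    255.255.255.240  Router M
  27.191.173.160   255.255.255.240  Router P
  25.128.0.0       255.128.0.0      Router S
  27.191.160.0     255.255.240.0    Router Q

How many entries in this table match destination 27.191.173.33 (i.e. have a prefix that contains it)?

Prefixes containing 27.191.173.33:
  27.190.0.0/15 (27.190.0.0 - 27.191.255.255)
  27.191.128.0/17 (27.191.128.0 - 27.191.255.255)
  27.191.160.0/20 (27.191.160.0 - 27.191.175.255)
  27.191.168.0/21 (27.191.168.0 - 27.191.175.255)
Total matching entries: 4.

4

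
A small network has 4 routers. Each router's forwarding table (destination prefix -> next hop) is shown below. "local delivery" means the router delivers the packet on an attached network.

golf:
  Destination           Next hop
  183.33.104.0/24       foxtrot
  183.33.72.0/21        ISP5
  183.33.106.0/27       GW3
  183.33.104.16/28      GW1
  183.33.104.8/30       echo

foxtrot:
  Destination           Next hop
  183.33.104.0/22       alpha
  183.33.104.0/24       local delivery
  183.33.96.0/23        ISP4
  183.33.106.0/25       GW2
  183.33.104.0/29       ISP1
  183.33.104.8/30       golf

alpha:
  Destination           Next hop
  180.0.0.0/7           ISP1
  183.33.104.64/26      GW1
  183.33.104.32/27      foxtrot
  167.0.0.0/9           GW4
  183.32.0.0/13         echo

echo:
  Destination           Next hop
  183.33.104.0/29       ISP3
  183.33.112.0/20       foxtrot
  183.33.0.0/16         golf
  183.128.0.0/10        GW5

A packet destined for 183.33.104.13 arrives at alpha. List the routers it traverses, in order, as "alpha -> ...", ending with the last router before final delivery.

At alpha: longest match for 183.33.104.13 is 183.32.0.0/13 -> echo
At echo: longest match for 183.33.104.13 is 183.33.0.0/16 -> golf
At golf: longest match for 183.33.104.13 is 183.33.104.0/24 -> foxtrot
At foxtrot: longest match for 183.33.104.13 is 183.33.104.0/24 -> local delivery

alpha -> echo -> golf -> foxtrot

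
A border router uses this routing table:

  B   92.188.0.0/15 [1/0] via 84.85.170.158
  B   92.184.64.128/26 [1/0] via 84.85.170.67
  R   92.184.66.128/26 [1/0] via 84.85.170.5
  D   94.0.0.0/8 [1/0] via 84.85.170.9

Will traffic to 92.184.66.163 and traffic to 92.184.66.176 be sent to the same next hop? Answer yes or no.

92.184.66.163: longest match 92.184.66.128/26 -> 84.85.170.5
92.184.66.176: longest match 92.184.66.128/26 -> 84.85.170.5

yes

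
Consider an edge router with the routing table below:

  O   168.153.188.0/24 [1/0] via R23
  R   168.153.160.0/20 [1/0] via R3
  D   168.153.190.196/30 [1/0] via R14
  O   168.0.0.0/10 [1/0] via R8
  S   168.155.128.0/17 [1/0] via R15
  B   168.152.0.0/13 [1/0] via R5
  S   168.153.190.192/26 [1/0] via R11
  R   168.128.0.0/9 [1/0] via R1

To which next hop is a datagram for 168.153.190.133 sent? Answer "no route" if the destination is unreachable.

R5

Routes whose prefix contains 168.153.190.133:
  168.128.0.0/9 (168.128.0.0 - 168.255.255.255) -> R1
  168.152.0.0/13 (168.152.0.0 - 168.159.255.255) -> R5
More-specific entries that do NOT match:
  168.153.190.196/30 (168.153.190.196 - 168.153.190.199) does not contain 168.153.190.133
  168.153.190.192/26 (168.153.190.192 - 168.153.190.255) does not contain 168.153.190.133
  168.153.188.0/24 (168.153.188.0 - 168.153.188.255) does not contain 168.153.190.133
  168.153.160.0/20 (168.153.160.0 - 168.153.175.255) does not contain 168.153.190.133
  168.155.128.0/17 (168.155.128.0 - 168.155.255.255) does not contain 168.153.190.133
Longest matching prefix is /13 -> next hop R5.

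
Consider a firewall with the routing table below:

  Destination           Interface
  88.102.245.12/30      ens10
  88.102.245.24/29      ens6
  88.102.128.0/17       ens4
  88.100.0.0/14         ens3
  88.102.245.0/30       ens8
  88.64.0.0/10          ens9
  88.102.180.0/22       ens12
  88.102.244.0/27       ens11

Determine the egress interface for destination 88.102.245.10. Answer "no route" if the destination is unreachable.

Routes whose prefix contains 88.102.245.10:
  88.64.0.0/10 (88.64.0.0 - 88.127.255.255) -> ens9
  88.100.0.0/14 (88.100.0.0 - 88.103.255.255) -> ens3
  88.102.128.0/17 (88.102.128.0 - 88.102.255.255) -> ens4
More-specific entries that do NOT match:
  88.102.245.12/30 (88.102.245.12 - 88.102.245.15) does not contain 88.102.245.10
  88.102.245.0/30 (88.102.245.0 - 88.102.245.3) does not contain 88.102.245.10
  88.102.245.24/29 (88.102.245.24 - 88.102.245.31) does not contain 88.102.245.10
  88.102.244.0/27 (88.102.244.0 - 88.102.244.31) does not contain 88.102.245.10
  88.102.180.0/22 (88.102.180.0 - 88.102.183.255) does not contain 88.102.245.10
Longest matching prefix is /17 -> interface ens4.

ens4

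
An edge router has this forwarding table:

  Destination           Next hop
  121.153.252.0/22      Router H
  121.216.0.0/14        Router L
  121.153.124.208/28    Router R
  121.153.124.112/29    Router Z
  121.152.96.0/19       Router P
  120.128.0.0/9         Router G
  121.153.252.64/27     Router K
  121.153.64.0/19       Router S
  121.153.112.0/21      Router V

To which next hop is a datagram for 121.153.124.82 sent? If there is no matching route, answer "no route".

No entry's prefix contains 121.153.124.82; there is no default route.

no route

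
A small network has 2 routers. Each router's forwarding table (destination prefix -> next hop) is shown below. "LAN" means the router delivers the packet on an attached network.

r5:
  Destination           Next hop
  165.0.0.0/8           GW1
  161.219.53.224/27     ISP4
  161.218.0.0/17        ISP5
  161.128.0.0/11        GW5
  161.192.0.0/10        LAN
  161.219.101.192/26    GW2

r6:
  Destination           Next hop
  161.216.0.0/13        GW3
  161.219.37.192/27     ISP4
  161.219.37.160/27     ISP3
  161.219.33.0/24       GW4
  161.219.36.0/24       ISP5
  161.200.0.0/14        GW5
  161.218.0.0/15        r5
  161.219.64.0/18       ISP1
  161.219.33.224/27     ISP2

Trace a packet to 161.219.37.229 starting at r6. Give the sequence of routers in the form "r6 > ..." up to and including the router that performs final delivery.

r6 > r5

At r6: longest match for 161.219.37.229 is 161.218.0.0/15 -> r5
At r5: longest match for 161.219.37.229 is 161.192.0.0/10 -> LAN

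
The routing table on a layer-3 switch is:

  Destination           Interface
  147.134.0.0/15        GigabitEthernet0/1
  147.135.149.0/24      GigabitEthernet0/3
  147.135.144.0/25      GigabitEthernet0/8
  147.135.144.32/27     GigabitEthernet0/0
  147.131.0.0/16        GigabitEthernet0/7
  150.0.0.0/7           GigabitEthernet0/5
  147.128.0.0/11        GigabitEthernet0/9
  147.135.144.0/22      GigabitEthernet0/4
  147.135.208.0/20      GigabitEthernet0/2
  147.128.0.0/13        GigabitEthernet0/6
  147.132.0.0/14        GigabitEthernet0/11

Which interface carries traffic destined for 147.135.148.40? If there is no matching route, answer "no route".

Routes whose prefix contains 147.135.148.40:
  147.128.0.0/11 (147.128.0.0 - 147.159.255.255) -> GigabitEthernet0/9
  147.128.0.0/13 (147.128.0.0 - 147.135.255.255) -> GigabitEthernet0/6
  147.132.0.0/14 (147.132.0.0 - 147.135.255.255) -> GigabitEthernet0/11
  147.134.0.0/15 (147.134.0.0 - 147.135.255.255) -> GigabitEthernet0/1
More-specific entries that do NOT match:
  147.135.144.32/27 (147.135.144.32 - 147.135.144.63) does not contain 147.135.148.40
  147.135.144.0/25 (147.135.144.0 - 147.135.144.127) does not contain 147.135.148.40
  147.135.149.0/24 (147.135.149.0 - 147.135.149.255) does not contain 147.135.148.40
  147.135.144.0/22 (147.135.144.0 - 147.135.147.255) does not contain 147.135.148.40
  147.135.208.0/20 (147.135.208.0 - 147.135.223.255) does not contain 147.135.148.40
  147.131.0.0/16 (147.131.0.0 - 147.131.255.255) does not contain 147.135.148.40
Longest matching prefix is /15 -> interface GigabitEthernet0/1.

GigabitEthernet0/1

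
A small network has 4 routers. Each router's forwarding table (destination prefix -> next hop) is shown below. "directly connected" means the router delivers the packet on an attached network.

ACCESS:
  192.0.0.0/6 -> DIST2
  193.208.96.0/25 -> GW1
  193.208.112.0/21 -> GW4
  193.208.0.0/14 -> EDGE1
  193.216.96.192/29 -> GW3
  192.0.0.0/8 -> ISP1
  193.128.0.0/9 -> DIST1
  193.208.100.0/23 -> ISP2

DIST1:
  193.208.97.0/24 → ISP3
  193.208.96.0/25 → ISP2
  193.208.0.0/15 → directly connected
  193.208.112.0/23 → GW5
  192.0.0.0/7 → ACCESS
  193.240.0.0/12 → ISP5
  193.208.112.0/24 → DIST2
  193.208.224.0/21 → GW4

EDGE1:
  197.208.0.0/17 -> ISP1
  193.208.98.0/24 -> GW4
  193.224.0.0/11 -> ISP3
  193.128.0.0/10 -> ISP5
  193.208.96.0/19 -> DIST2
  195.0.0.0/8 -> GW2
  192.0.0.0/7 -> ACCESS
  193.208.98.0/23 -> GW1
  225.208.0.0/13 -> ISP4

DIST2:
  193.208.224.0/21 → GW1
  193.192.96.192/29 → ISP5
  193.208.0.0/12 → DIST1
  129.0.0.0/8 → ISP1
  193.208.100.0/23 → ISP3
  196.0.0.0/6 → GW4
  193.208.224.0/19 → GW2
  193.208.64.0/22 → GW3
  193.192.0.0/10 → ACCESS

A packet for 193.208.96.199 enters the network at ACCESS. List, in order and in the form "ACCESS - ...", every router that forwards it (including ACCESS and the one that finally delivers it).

At ACCESS: longest match for 193.208.96.199 is 193.208.0.0/14 -> EDGE1
At EDGE1: longest match for 193.208.96.199 is 193.208.96.0/19 -> DIST2
At DIST2: longest match for 193.208.96.199 is 193.208.0.0/12 -> DIST1
At DIST1: longest match for 193.208.96.199 is 193.208.0.0/15 -> directly connected

ACCESS - EDGE1 - DIST2 - DIST1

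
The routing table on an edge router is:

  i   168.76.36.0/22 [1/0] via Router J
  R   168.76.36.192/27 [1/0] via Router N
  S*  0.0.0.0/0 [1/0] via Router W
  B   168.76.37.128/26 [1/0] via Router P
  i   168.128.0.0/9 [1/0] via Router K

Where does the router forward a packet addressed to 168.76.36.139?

Router J

Routes whose prefix contains 168.76.36.139:
  0.0.0.0/0 (default, matches everything) -> Router W
  168.76.36.0/22 (168.76.36.0 - 168.76.39.255) -> Router J
More-specific entries that do NOT match:
  168.76.36.192/27 (168.76.36.192 - 168.76.36.223) does not contain 168.76.36.139
  168.76.37.128/26 (168.76.37.128 - 168.76.37.191) does not contain 168.76.36.139
Longest matching prefix is /22 -> next hop Router J.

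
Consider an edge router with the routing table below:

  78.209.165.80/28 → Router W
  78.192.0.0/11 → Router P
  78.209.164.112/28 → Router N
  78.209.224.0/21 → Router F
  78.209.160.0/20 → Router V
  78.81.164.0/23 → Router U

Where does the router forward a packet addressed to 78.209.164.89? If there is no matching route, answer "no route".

Routes whose prefix contains 78.209.164.89:
  78.192.0.0/11 (78.192.0.0 - 78.223.255.255) -> Router P
  78.209.160.0/20 (78.209.160.0 - 78.209.175.255) -> Router V
More-specific entries that do NOT match:
  78.209.165.80/28 (78.209.165.80 - 78.209.165.95) does not contain 78.209.164.89
  78.209.164.112/28 (78.209.164.112 - 78.209.164.127) does not contain 78.209.164.89
  78.81.164.0/23 (78.81.164.0 - 78.81.165.255) does not contain 78.209.164.89
  78.209.224.0/21 (78.209.224.0 - 78.209.231.255) does not contain 78.209.164.89
Longest matching prefix is /20 -> next hop Router V.

Router V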